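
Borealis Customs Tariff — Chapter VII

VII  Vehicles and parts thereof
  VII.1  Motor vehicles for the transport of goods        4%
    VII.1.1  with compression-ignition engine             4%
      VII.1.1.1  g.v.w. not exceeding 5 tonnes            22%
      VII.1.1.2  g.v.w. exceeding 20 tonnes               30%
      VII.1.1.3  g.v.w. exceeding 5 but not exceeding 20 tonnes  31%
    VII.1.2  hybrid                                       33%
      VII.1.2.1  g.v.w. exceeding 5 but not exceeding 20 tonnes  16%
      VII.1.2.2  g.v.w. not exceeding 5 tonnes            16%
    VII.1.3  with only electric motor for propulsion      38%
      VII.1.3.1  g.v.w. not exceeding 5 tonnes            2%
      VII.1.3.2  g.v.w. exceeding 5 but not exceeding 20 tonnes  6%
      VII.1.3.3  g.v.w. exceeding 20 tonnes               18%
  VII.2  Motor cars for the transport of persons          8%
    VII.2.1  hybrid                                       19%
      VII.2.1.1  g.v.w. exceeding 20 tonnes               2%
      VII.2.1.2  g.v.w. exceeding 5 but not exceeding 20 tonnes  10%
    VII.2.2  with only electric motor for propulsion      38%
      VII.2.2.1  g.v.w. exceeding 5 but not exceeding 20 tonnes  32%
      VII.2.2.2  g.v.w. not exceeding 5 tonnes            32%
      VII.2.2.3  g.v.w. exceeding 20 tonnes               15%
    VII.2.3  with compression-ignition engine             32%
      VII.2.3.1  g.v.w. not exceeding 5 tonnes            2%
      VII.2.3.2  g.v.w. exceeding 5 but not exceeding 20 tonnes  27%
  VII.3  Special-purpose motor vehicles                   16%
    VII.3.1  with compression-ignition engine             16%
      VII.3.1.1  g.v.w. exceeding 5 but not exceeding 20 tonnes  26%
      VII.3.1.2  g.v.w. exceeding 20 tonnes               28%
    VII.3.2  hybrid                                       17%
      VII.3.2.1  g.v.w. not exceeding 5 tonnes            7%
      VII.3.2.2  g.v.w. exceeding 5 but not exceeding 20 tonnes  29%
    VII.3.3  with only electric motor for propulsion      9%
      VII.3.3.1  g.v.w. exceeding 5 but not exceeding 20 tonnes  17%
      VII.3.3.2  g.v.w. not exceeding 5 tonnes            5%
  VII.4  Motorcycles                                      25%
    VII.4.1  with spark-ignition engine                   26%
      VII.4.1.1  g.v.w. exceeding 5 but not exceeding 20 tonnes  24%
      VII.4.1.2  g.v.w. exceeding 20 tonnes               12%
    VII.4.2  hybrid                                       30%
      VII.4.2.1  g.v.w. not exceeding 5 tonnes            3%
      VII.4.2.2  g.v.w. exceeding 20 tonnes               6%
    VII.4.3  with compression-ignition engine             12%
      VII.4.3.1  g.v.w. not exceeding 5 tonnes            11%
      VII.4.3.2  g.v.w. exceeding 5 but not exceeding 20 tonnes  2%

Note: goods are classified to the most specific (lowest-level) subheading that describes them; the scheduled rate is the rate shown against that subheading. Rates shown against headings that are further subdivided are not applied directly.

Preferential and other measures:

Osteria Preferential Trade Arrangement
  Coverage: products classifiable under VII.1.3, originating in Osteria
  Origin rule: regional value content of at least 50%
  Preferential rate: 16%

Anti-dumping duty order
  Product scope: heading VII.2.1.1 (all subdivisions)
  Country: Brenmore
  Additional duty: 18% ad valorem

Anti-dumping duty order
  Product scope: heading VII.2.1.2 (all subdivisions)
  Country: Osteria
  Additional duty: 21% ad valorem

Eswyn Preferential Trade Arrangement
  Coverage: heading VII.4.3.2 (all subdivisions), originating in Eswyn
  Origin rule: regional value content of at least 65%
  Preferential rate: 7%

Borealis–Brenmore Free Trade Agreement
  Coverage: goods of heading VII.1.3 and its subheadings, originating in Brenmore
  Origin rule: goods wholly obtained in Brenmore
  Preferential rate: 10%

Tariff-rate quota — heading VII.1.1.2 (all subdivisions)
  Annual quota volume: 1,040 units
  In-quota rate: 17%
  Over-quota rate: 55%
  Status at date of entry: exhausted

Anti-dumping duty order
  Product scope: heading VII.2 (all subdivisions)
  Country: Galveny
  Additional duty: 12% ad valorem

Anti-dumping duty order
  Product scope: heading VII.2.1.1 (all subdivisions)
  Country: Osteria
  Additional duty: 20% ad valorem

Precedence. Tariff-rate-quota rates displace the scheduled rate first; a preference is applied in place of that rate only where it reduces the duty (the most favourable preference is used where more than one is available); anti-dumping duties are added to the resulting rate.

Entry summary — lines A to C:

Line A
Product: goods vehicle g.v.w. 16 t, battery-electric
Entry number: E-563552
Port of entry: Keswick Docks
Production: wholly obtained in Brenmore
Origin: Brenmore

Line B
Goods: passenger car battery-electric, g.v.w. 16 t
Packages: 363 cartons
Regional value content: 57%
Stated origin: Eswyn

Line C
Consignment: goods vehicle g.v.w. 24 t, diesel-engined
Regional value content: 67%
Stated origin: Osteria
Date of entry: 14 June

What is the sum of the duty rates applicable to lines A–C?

93%

Line A: goods vehicle → VII.1; battery-electric → VII.1.3; g.v.w. 16 t → VII.1.3.2. Scheduled 6%. Brenmore agreement on VII.1.3: wholly obtained → 10% available; preference 10% not lower than 6% → no reduction. → 6%.
Line B: passenger car → VII.2; battery-electric → VII.2.2; g.v.w. 16 t → VII.2.2.1. Scheduled 32%. Eswyn agreement on VII.4.3.2: VII.2.2.1 not covered. → 32%.
Line C: goods vehicle → VII.1; diesel-engined → VII.1.1; g.v.w. 24 t → VII.1.1.2. Scheduled 30%. quota on VII.1.1.2 exhausted → over-quota 55%; Osteria agreement on VII.1.3: VII.1.1.2 not covered. → 55%.
Sum: 6% + 32% + 55% = 93%.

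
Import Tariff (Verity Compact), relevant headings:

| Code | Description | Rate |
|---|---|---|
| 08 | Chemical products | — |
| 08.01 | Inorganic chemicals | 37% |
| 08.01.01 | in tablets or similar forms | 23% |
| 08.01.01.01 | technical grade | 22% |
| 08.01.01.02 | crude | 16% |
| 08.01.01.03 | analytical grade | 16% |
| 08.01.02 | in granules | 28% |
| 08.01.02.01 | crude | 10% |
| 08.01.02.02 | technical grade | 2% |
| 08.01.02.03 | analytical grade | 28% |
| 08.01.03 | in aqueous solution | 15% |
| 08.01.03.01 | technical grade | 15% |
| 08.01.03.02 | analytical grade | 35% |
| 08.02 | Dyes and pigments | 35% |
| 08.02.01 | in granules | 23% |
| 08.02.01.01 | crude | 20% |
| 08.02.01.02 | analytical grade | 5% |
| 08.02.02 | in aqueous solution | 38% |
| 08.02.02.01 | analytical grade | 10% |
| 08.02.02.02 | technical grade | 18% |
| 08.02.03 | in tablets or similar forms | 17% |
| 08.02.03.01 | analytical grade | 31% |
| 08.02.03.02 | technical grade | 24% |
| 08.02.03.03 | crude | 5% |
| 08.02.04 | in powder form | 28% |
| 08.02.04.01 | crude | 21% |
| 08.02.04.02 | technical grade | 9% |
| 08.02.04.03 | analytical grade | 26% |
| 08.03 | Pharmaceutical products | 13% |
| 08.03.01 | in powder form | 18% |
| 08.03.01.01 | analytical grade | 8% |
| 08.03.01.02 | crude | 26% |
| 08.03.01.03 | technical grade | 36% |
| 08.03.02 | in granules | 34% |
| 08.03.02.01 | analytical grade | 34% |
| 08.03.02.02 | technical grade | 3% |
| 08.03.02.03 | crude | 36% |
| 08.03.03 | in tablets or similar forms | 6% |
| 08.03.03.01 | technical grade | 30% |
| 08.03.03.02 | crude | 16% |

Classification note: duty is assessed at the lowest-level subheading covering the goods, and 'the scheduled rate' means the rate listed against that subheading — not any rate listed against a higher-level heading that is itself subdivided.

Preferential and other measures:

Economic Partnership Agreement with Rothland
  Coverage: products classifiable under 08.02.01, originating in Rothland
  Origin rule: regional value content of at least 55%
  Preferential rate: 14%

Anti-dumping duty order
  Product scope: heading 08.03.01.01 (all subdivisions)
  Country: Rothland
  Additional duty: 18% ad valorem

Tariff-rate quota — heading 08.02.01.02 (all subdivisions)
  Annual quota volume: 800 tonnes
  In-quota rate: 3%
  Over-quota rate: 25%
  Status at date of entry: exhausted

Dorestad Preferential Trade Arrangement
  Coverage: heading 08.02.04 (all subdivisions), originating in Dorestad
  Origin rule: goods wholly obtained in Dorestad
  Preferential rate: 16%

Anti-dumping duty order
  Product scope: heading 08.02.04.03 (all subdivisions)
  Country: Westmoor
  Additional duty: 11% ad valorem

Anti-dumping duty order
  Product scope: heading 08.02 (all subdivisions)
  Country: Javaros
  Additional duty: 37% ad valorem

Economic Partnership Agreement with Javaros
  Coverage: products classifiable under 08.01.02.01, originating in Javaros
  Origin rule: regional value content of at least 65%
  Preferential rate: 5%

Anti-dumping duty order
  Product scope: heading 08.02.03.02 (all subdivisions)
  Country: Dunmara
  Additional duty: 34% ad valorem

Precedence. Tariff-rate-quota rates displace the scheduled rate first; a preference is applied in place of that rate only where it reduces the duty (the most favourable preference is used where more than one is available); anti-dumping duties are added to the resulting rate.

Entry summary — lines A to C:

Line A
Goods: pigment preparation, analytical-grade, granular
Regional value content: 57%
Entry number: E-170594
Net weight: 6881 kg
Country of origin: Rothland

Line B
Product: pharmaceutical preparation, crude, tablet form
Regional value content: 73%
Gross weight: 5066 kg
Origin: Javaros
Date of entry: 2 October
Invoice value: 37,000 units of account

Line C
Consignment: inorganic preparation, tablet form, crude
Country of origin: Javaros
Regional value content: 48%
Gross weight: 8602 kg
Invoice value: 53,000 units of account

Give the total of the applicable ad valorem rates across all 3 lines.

Line A: pigment → 08.02; granular → 08.02.01; analytical-grade → 08.02.01.02. Scheduled 5%. quota on 08.02.01.02 exhausted → over-quota 25%; Rothland agreement on 08.02.01: RVC ≥ 55% → 14% available; preferential 14%. → 14%.
Line B: pharmaceutical → 08.03; tablet form → 08.03.03; crude → 08.03.03.02. Scheduled 16%. Javaros agreement on 08.01.02.01: 08.03.03.02 not covered. → 16%.
Line C: inorganic → 08.01; tablet form → 08.01.01; crude → 08.01.01.02. Scheduled 16%. Javaros agreement on 08.01.02.01: 08.01.01.02 not covered. → 16%.
Sum: 14% + 16% + 16% = 46%.

46%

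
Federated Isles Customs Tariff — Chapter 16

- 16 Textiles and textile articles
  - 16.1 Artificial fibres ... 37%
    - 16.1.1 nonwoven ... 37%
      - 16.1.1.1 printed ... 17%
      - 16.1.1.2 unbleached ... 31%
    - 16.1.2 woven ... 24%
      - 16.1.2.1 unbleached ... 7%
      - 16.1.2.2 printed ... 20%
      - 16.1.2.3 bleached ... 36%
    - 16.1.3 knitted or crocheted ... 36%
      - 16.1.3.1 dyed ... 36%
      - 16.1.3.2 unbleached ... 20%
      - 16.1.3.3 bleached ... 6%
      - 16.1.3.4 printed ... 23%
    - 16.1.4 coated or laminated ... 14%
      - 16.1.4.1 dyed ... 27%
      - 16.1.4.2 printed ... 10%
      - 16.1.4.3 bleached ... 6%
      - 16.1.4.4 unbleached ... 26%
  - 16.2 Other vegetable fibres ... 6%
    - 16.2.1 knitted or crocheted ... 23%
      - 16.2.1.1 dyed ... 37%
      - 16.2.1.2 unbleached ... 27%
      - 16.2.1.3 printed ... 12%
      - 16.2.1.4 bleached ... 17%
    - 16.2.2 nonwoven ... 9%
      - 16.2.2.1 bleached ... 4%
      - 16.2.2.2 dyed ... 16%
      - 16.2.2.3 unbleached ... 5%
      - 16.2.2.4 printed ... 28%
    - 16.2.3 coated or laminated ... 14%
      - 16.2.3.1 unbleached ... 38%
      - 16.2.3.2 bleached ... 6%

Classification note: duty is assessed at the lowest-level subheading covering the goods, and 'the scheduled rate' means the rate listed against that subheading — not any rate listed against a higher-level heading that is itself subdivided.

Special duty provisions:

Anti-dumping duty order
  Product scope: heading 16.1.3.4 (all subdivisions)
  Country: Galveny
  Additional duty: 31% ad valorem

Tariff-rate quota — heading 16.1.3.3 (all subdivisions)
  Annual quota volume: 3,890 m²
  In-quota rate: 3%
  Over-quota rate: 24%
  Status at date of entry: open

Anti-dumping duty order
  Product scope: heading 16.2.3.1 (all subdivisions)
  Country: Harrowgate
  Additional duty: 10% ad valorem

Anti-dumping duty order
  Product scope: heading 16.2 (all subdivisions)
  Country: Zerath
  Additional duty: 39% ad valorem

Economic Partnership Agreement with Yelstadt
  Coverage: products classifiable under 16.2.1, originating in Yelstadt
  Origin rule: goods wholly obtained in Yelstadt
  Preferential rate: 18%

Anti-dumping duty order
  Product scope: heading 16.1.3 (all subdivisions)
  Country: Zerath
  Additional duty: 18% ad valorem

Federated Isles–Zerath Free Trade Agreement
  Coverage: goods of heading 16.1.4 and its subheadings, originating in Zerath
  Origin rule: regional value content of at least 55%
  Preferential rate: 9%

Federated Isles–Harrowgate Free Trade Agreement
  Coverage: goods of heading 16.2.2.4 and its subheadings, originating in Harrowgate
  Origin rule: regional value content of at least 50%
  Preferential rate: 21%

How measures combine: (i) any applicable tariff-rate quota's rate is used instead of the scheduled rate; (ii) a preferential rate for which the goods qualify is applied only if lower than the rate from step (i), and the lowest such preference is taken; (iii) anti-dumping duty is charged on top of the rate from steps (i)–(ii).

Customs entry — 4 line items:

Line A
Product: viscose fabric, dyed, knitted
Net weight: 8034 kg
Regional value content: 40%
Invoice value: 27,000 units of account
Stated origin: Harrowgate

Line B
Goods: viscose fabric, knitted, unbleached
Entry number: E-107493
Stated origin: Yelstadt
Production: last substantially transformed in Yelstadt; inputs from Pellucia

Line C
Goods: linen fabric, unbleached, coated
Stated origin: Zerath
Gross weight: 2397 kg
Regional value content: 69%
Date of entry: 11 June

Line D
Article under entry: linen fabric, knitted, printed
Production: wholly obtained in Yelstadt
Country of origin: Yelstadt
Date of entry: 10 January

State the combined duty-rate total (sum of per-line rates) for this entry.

Line A: viscose → 16.1; knitted → 16.1.3; dyed → 16.1.3.1. Scheduled 36%. Harrowgate agreement on 16.2.2.4: 16.1.3.1 not covered. → 36%.
Line B: viscose → 16.1; knitted → 16.1.3; unbleached → 16.1.3.2. Scheduled 20%. Yelstadt agreement on 16.2.1: 16.1.3.2 not covered. → 20%.
Line C: linen → 16.2; coated → 16.2.3; unbleached → 16.2.3.1. Scheduled 38%. Zerath agreement on 16.1.4: 16.2.3.1 not covered; anti-dumping (Zerath, 16.2): +39%; total 38% + 39% = 77%. → 77%.
Line D: linen → 16.2; knitted → 16.2.1; printed → 16.2.1.3. Scheduled 12%. Yelstadt agreement on 16.2.1: wholly obtained → 18% available; preference 18% not lower than 12% → no reduction. → 12%.
Sum: 36% + 20% + 77% + 12% = 145%.

145%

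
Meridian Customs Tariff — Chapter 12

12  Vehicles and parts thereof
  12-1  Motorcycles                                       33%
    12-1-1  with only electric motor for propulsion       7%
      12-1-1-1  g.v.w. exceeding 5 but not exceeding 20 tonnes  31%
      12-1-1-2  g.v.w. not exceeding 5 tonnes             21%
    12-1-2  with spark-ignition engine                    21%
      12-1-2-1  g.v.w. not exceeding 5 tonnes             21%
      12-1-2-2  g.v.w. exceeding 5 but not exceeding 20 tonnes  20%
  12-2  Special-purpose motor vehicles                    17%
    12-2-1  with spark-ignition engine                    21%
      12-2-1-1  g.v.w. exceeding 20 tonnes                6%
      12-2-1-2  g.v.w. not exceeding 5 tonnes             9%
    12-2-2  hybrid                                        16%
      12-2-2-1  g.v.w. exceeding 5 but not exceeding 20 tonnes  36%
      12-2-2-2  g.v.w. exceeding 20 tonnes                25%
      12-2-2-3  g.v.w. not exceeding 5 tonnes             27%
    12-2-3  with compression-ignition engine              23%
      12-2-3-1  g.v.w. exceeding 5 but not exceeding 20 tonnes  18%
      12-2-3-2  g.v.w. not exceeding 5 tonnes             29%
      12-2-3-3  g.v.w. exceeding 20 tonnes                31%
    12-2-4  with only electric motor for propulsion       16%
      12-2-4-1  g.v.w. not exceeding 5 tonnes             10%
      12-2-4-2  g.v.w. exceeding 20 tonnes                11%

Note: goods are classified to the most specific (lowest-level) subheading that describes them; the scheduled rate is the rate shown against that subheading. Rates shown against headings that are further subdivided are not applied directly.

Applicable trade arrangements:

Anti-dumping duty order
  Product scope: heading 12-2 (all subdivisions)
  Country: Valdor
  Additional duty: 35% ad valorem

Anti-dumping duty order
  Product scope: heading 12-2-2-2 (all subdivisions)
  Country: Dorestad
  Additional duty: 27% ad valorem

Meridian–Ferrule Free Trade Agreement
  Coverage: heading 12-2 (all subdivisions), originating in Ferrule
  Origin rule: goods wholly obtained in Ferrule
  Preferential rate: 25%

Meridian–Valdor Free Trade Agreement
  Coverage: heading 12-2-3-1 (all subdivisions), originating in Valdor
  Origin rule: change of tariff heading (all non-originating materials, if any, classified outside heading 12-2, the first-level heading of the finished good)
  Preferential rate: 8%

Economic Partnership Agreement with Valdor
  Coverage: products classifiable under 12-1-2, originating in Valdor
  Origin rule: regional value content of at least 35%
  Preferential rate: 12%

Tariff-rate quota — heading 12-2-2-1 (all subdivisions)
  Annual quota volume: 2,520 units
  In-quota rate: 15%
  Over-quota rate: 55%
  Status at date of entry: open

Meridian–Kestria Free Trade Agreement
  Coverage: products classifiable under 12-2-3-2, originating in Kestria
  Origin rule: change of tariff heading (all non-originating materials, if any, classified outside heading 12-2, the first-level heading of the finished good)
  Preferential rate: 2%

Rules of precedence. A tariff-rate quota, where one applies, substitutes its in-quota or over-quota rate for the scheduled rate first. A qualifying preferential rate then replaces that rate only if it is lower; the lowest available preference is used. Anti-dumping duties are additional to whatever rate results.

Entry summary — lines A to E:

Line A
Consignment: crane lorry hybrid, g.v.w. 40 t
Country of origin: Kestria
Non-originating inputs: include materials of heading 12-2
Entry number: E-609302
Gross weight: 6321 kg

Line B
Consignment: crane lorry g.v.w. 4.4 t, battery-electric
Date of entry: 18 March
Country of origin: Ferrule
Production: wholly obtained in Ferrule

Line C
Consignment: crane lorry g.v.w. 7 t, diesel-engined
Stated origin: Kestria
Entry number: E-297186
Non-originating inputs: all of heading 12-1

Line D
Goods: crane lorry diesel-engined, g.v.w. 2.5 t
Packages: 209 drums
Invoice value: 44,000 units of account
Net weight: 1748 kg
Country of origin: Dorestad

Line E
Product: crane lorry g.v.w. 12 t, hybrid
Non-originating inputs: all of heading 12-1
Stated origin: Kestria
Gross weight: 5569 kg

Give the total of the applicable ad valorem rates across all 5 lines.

97%

Line A: crane lorry → 12-2; hybrid → 12-2-2; g.v.w. 40 t → 12-2-2-2. Scheduled 25%. Kestria agreement on 12-2-3-2: 12-2-2-2 not covered. → 25%.
Line B: crane lorry → 12-2; battery-electric → 12-2-4; g.v.w. 4.4 t → 12-2-4-1. Scheduled 10%. Ferrule agreement on 12-2: wholly obtained → 25% available; preference 25% not lower than 10% → no reduction. → 10%.
Line C: crane lorry → 12-2; diesel-engined → 12-2-3; g.v.w. 7 t → 12-2-3-1. Scheduled 18%. Kestria agreement on 12-2-3-2: 12-2-3-1 not covered. → 18%.
Line D: crane lorry → 12-2; diesel-engined → 12-2-3; g.v.w. 2.5 t → 12-2-3-2. Scheduled 29%. No special measure applies. → 29%.
Line E: crane lorry → 12-2; hybrid → 12-2-2; g.v.w. 12 t → 12-2-2-1. Scheduled 36%. quota on 12-2-2-1 open → in-quota 15%; Kestria agreement on 12-2-3-2: 12-2-2-1 not covered. → 15%.
Sum: 25% + 10% + 18% + 29% + 15% = 97%.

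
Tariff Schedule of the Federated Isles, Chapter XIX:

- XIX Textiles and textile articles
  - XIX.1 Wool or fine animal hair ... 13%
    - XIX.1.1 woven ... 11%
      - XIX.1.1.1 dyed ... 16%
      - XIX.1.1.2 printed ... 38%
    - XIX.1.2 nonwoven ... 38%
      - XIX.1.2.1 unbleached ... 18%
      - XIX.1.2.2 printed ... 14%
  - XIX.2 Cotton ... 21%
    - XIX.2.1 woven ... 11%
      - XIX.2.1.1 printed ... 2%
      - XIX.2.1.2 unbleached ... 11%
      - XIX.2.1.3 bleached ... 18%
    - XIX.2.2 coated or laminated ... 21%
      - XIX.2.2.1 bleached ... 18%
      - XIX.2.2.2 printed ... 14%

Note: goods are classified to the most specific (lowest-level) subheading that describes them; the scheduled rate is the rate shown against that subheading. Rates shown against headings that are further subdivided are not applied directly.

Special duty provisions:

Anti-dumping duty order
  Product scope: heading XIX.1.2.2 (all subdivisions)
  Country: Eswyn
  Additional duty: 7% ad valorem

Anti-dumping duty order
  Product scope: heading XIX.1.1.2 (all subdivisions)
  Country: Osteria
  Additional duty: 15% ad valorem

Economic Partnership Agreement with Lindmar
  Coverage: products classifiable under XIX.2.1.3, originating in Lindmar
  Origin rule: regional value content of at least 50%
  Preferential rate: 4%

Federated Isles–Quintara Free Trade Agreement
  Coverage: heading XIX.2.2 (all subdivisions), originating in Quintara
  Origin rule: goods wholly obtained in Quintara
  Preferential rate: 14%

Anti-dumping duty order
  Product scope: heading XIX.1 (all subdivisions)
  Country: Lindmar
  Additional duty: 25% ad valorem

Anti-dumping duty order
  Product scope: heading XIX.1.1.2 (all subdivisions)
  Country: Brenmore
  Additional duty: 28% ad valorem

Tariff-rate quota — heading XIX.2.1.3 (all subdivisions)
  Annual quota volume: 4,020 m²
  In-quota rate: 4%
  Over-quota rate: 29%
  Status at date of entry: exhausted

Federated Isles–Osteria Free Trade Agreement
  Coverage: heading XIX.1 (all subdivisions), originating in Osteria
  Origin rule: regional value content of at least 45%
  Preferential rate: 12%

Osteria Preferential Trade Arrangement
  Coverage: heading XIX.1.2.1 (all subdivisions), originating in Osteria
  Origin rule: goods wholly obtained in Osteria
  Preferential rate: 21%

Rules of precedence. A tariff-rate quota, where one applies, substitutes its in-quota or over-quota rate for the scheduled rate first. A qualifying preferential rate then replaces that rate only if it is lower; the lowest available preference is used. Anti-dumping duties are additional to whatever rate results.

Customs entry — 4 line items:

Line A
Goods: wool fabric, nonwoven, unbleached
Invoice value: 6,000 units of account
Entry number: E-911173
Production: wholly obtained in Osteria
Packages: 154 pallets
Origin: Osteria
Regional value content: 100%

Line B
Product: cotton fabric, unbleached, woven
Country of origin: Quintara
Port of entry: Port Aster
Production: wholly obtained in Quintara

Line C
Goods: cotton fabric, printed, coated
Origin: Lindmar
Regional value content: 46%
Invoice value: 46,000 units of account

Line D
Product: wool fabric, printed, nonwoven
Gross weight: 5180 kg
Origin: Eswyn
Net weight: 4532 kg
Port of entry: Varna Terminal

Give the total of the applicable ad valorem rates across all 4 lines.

Line A: wool → XIX.1; nonwoven → XIX.1.2; unbleached → XIX.1.2.1. Scheduled 18%. Osteria agreement on XIX.1: RVC ≥ 45% → 12% available; Osteria agreement on XIX.1.2.1: wholly obtained → 21% available; preferential 12%. → 12%.
Line B: cotton → XIX.2; woven → XIX.2.1; unbleached → XIX.2.1.2. Scheduled 11%. Quintara agreement on XIX.2.2: XIX.2.1.2 not covered. → 11%.
Line C: cotton → XIX.2; coated → XIX.2.2; printed → XIX.2.2.2. Scheduled 14%. Lindmar agreement on XIX.2.1.3: XIX.2.2.2 not covered. → 14%.
Line D: wool → XIX.1; nonwoven → XIX.1.2; printed → XIX.1.2.2. Scheduled 14%. anti-dumping (Eswyn, XIX.1.2.2): +7%; total 14% + 7% = 21%. → 21%.
Sum: 12% + 11% + 14% + 21% = 58%.

58%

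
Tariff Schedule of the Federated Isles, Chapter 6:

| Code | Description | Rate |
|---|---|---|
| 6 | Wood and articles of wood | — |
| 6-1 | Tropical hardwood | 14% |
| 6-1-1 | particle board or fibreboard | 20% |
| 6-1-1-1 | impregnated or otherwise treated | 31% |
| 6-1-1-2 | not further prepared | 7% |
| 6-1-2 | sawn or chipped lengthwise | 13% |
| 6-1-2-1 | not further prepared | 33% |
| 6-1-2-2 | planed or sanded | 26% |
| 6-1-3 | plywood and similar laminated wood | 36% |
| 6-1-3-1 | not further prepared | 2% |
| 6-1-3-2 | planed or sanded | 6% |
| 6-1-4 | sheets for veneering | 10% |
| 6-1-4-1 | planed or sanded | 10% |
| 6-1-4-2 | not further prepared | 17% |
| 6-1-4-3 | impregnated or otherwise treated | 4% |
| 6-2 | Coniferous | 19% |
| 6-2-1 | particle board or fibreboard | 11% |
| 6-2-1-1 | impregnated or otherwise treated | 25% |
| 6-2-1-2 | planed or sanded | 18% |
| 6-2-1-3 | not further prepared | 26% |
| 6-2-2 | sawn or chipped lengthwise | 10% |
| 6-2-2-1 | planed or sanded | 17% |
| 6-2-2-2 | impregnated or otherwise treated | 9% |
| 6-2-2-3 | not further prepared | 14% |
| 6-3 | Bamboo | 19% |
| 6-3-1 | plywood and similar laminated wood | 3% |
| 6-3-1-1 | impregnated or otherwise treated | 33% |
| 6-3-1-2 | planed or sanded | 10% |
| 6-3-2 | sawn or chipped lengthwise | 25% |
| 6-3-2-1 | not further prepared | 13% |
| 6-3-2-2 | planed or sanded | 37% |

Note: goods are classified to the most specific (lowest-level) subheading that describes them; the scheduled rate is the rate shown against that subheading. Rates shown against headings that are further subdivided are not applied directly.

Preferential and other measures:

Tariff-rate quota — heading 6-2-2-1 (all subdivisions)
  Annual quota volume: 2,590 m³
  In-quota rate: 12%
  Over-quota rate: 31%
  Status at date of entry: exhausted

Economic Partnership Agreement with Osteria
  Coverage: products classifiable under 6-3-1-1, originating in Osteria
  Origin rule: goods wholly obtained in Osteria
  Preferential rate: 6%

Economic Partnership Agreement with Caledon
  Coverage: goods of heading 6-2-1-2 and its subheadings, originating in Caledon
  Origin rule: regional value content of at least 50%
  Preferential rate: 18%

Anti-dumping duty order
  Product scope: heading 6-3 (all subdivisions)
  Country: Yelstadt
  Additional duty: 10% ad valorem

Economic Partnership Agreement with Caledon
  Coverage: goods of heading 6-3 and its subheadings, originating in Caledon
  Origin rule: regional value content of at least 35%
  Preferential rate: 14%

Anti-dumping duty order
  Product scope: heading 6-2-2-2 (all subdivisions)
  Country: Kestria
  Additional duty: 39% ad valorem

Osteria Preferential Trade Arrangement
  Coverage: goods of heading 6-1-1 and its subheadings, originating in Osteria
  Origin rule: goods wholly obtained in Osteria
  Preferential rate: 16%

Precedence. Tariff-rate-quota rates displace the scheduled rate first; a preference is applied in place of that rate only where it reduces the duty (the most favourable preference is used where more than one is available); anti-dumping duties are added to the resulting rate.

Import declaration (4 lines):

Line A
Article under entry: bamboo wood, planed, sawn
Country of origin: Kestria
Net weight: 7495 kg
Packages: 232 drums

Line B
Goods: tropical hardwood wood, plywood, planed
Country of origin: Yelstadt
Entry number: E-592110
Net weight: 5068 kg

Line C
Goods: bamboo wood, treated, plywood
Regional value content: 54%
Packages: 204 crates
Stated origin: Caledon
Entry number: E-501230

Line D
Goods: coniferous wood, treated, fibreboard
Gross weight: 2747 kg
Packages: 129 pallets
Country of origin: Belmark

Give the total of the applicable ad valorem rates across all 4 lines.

Line A: bamboo → 6-3; sawn → 6-3-2; planed → 6-3-2-2. Scheduled 37%. No special measure applies. → 37%.
Line B: tropical hardwood → 6-1; plywood → 6-1-3; planed → 6-1-3-2. Scheduled 6%. No special measure applies. → 6%.
Line C: bamboo → 6-3; plywood → 6-3-1; treated → 6-3-1-1. Scheduled 33%. Caledon agreement on 6-2-1-2: 6-3-1-1 not covered; Caledon agreement on 6-3: RVC ≥ 35% → 14% available; preferential 14%. → 14%.
Line D: coniferous → 6-2; fibreboard → 6-2-1; treated → 6-2-1-1. Scheduled 25%. No special measure applies. → 25%.
Sum: 37% + 6% + 14% + 25% = 82%.

82%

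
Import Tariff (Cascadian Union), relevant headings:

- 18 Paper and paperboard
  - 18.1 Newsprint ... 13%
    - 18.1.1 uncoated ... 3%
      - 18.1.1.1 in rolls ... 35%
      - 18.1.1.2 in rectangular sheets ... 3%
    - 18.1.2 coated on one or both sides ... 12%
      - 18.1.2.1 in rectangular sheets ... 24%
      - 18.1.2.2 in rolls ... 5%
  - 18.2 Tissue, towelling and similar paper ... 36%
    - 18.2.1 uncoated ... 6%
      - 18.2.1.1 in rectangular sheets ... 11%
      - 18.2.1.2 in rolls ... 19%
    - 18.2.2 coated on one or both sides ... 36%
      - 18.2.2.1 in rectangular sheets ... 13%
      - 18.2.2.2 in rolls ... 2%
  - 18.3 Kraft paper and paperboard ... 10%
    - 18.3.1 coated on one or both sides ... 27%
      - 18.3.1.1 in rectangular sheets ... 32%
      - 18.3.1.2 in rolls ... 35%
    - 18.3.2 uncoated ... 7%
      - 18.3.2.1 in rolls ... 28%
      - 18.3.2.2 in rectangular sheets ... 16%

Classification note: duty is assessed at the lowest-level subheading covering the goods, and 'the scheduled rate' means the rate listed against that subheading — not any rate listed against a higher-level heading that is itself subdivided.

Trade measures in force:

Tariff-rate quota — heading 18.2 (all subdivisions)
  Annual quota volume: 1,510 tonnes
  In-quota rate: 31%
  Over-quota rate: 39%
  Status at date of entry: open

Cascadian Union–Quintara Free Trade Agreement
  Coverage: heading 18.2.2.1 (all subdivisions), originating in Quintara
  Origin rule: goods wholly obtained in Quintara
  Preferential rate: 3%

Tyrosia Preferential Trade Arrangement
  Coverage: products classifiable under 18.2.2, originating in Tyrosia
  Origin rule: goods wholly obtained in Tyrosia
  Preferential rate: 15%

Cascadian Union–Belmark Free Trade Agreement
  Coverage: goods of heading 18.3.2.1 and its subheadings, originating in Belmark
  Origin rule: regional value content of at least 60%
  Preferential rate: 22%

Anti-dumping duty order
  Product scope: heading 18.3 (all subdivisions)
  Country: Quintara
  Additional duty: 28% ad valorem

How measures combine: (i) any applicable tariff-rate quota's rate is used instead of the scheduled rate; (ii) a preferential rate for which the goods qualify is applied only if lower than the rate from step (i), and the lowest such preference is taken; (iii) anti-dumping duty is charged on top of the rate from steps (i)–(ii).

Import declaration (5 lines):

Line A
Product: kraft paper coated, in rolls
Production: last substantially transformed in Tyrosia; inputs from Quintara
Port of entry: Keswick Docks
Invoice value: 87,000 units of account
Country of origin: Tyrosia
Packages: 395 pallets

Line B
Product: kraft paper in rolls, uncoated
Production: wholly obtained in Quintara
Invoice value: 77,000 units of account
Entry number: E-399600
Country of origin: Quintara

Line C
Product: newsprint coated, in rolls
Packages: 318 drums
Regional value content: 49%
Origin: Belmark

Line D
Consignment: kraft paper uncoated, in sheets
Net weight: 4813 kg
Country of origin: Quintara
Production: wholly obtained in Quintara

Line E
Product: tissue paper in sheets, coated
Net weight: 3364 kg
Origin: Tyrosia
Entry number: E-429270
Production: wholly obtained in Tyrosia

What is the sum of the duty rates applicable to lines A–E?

155%

Line A: kraft paper → 18.3; coated → 18.3.1; in rolls → 18.3.1.2. Scheduled 35%. Tyrosia agreement on 18.2.2: 18.3.1.2 not covered. → 35%.
Line B: kraft paper → 18.3; uncoated → 18.3.2; in rolls → 18.3.2.1. Scheduled 28%. Quintara agreement on 18.2.2.1: 18.3.2.1 not covered; anti-dumping (Quintara, 18.3): +28%; total 28% + 28% = 56%. → 56%.
Line C: newsprint → 18.1; coated → 18.1.2; in rolls → 18.1.2.2. Scheduled 5%. Belmark agreement on 18.3.2.1: 18.1.2.2 not covered. → 5%.
Line D: kraft paper → 18.3; uncoated → 18.3.2; in sheets → 18.3.2.2. Scheduled 16%. Quintara agreement on 18.2.2.1: 18.3.2.2 not covered; anti-dumping (Quintara, 18.3): +28%; total 16% + 28% = 44%. → 44%.
Line E: tissue paper → 18.2; coated → 18.2.2; in sheets → 18.2.2.1. Scheduled 13%. quota on 18.2 open → in-quota 31%; Tyrosia agreement on 18.2.2: wholly obtained → 15% available; preferential 15%. → 15%.
Sum: 35% + 56% + 5% + 44% + 15% = 155%.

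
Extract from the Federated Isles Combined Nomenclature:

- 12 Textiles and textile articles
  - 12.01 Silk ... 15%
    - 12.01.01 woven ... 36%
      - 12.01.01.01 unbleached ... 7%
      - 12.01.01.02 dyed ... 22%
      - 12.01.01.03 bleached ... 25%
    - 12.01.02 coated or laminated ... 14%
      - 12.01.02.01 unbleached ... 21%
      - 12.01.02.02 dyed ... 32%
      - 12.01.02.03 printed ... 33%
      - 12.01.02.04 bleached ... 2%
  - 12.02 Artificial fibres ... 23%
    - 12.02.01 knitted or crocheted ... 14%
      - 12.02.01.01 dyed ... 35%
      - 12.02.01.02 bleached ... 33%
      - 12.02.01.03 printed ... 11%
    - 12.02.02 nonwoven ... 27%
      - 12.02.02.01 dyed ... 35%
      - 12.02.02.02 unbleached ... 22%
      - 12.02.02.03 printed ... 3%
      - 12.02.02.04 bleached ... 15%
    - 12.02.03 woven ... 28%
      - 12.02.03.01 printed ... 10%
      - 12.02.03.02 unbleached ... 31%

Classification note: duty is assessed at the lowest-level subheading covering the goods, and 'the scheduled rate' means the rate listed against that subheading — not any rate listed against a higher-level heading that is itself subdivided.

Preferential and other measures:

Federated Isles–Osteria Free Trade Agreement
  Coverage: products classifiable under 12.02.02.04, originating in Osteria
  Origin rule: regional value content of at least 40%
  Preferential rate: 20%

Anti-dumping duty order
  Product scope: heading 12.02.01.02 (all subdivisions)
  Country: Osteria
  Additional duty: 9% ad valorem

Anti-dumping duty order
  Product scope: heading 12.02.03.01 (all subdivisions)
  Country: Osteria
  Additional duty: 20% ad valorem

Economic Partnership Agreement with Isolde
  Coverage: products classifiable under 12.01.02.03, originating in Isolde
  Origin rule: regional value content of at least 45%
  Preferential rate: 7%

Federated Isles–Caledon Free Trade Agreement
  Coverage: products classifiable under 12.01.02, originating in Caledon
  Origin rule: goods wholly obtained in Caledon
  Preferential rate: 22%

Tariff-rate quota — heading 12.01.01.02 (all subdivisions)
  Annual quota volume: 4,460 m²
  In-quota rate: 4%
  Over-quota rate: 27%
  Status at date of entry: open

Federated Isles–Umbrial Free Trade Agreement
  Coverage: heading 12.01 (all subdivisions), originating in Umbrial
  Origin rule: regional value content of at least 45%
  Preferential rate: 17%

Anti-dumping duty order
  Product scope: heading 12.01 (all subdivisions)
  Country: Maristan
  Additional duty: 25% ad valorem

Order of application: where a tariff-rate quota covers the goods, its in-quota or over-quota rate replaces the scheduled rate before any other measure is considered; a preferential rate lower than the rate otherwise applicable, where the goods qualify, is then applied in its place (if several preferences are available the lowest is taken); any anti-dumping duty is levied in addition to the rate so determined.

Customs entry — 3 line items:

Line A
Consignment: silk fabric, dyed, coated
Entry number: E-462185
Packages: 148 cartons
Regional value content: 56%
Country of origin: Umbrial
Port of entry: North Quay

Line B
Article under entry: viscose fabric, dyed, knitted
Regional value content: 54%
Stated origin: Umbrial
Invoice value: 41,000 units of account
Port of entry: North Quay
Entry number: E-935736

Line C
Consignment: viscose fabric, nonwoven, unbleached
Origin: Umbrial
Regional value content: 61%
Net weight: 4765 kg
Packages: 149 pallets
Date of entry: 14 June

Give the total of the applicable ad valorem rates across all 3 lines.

Line A: silk → 12.01; coated → 12.01.02; dyed → 12.01.02.02. Scheduled 32%. Umbrial agreement on 12.01: RVC ≥ 45% → 17% available; preferential 17%. → 17%.
Line B: viscose → 12.02; knitted → 12.02.01; dyed → 12.02.01.01. Scheduled 35%. Umbrial agreement on 12.01: 12.02.01.01 not covered. → 35%.
Line C: viscose → 12.02; nonwoven → 12.02.02; unbleached → 12.02.02.02. Scheduled 22%. Umbrial agreement on 12.01: 12.02.02.02 not covered. → 22%.
Sum: 17% + 35% + 22% = 74%.

74%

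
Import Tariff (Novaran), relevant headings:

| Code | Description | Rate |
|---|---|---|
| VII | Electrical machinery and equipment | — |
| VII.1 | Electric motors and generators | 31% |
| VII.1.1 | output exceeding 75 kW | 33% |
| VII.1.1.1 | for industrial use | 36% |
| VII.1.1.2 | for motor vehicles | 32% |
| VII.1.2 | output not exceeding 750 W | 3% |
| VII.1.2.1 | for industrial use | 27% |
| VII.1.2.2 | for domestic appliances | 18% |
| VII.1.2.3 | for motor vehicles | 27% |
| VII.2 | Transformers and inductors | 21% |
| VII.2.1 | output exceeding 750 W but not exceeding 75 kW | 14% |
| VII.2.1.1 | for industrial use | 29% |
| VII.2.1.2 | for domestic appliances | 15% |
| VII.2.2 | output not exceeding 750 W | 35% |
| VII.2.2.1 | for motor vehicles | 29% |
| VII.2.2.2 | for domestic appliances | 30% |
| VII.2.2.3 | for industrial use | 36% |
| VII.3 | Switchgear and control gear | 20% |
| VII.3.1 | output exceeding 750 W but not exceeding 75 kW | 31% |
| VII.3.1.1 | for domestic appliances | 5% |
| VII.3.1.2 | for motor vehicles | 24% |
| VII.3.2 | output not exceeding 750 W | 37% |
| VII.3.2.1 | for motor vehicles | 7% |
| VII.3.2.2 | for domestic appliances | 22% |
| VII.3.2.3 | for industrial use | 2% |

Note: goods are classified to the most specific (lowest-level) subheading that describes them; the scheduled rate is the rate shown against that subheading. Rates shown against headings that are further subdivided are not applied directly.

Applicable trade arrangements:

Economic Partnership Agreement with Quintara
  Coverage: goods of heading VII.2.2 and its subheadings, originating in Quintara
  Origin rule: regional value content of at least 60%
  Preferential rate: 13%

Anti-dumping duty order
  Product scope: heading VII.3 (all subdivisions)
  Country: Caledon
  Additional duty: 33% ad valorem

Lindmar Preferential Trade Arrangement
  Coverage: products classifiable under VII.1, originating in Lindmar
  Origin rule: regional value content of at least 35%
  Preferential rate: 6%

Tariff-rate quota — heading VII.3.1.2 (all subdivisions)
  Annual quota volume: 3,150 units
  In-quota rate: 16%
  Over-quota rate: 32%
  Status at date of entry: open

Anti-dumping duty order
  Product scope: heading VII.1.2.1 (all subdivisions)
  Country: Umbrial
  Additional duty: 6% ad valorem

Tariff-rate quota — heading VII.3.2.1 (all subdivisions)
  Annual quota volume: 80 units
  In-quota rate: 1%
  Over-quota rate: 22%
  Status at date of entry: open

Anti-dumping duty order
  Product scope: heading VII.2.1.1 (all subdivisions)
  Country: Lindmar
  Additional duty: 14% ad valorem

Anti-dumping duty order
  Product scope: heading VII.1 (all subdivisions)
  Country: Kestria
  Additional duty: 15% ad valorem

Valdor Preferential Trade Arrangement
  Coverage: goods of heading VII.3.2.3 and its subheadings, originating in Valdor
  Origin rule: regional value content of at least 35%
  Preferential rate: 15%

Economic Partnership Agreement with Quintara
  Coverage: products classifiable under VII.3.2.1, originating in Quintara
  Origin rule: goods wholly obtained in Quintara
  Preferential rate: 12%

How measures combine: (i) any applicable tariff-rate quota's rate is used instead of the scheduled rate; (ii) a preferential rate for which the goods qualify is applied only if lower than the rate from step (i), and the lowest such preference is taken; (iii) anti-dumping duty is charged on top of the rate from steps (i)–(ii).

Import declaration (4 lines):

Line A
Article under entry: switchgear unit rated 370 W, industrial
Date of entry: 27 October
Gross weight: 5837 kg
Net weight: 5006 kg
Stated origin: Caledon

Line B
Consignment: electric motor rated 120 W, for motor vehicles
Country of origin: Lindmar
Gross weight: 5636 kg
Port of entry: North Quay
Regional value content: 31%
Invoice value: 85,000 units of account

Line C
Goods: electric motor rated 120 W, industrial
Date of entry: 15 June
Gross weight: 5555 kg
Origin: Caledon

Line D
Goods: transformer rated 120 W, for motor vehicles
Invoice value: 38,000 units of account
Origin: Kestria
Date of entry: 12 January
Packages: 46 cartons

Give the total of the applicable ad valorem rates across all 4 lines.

118%

Line A: switchgear unit → VII.3; rated 370 W → VII.3.2; industrial → VII.3.2.3. Scheduled 2%. anti-dumping (Caledon, VII.3): +33%; total 2% + 33% = 35%. → 35%.
Line B: electric motor → VII.1; rated 120 W → VII.1.2; for motor vehicles → VII.1.2.3. Scheduled 27%. Lindmar agreement on VII.1: RVC < 35%. → 27%.
Line C: electric motor → VII.1; rated 120 W → VII.1.2; industrial → VII.1.2.1. Scheduled 27%. No special measure applies. → 27%.
Line D: transformer → VII.2; rated 120 W → VII.2.2; for motor vehicles → VII.2.2.1. Scheduled 29%. No special measure applies. → 29%.
Sum: 35% + 27% + 27% + 29% = 118%.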